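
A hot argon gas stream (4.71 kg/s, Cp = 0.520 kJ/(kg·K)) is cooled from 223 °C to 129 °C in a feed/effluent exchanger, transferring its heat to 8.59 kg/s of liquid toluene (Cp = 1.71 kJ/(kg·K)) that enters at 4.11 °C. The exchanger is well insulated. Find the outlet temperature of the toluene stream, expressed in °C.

T_c,out = 19.8 °C

Heat released by hot stream: Q = 4.71 × 0.520 × (223 − 129) = 230.22 kJ/s
Energy balance on cold side (adiabatic exchanger): Q = ṁ_c·Cp_c·(T_c,out − T_c,in)
T_c,out = 4.11 + 230.22/(8.59 × 1.71) = 19.783 °C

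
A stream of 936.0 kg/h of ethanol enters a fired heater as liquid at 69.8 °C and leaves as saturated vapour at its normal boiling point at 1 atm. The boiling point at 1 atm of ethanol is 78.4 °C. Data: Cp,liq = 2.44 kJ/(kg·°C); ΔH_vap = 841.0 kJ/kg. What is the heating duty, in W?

Q = 224000 W

liquid 69.8→78.4 °C: 20.984 kJ/kg
vaporisation at 78.4 °C: 841 kJ/kg
Δh = 20.984 + 841 = 861.98 kJ/kg
Q = ṁ·Δh = 936.0 kg/h × 861.98 kJ/kg = 806820 kJ/h
|Q| = 224.12 kW = 224120 W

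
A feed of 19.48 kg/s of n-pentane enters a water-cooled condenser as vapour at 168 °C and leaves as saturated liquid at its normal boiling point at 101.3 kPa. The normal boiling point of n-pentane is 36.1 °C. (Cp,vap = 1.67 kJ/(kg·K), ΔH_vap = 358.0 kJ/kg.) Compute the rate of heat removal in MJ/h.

vapour 168→36.1 °C: -220.27 kJ/kg
condensation at 36.1 °C: -358 kJ/kg
Δh = -220.27 + -358 = -578.27 kJ/kg
Q = ṁ·Δh = 19.48 kg/s × -578.27 kJ/kg = -11265 kJ/s
|Q| = 11265 kW = 40553 MJ/h

Q_c = 40600 MJ/h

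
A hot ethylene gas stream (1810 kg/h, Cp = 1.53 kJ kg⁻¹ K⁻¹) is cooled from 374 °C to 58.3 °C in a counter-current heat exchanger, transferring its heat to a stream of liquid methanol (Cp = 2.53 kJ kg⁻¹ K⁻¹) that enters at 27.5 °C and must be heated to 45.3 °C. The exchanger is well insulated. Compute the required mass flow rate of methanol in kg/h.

Heat released by hot stream: Q = 1810 × 1.53 × (374 − 58.3) = 874270 kJ/h
Energy balance on cold side (adiabatic exchanger): Q = ṁ_c·Cp_c·(T_c,out − T_c,in)
ṁ_c = 874270 / [2.53 × (45.3 − 27.5)] = 19414 kg/h

ṁ_c = 19400 kg/h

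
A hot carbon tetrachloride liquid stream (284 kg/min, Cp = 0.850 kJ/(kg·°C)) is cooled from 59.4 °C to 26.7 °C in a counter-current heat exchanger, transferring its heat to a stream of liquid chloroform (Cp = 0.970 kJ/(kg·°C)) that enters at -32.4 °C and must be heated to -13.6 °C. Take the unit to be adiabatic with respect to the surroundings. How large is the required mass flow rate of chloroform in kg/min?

Heat released by hot stream: Q = 284 × 0.850 × (59.4 − 26.7) = 7893.8 kJ/min
Energy balance on cold side (adiabatic exchanger): Q = ṁ_c·Cp_c·(T_c,out − T_c,in)
ṁ_c = 7893.8 / [0.970 × (-13.6 − -32.4)] = 432.87 kg/min

ṁ_c = 433 kg/min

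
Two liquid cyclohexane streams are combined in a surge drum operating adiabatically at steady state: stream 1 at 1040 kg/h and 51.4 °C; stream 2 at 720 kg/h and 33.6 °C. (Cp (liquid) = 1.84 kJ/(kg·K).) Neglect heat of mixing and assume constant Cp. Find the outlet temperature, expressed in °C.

T_out = 44.1 °C

No heat crosses the boundary, so H_out = H_in.
Σ ṁᵢCp,ᵢTᵢ = 1040×1.84×51.4 + 720×1.84×33.6 = 142870
Σ ṁᵢCp,ᵢ = 1040×1.84 + 720×1.84 = 3238.4
T_out = 142870 / 3238.4 = 44.118 °C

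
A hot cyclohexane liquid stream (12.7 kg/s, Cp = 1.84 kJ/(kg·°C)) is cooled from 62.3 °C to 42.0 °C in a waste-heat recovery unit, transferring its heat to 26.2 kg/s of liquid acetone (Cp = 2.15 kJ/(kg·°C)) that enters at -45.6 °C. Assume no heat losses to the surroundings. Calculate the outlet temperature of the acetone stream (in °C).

Heat released by hot stream: Q = 12.7 × 1.84 × (62.3 − 42.0) = 474.37 kJ/s
Energy balance on cold side (adiabatic exchanger): Q = ṁ_c·Cp_c·(T_c,out − T_c,in)
T_c,out = -45.6 + 474.37/(26.2 × 2.15) = -37.179 °C

T_c,out = -37.2 °C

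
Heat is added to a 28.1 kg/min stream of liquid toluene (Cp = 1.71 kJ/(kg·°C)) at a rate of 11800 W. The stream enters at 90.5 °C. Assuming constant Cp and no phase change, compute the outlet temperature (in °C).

Q = 11800 W = 708 kJ/min
ΔT = Q/(ṁ·Cp) = 708/(28.1×1.71) = 14.734 K
T_out = 90.5 + 14.734 = 105.23 °C

T_out = 105 °C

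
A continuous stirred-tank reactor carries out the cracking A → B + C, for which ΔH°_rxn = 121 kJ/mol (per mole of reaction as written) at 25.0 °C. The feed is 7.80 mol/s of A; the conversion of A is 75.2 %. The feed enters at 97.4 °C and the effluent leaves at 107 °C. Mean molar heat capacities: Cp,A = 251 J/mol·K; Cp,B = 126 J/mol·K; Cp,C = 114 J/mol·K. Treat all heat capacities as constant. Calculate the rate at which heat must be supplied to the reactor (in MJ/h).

Q_in = 2600 MJ/h

Extent of reaction ξ = 0.752 × 7.80 = 5.8656 mol/s
Reaction term: ξ·ΔH°_rxn = 5.8656 × 121 = 709.74 kJ/s
Sensible, feed 97.4→25 °C: -141.74 kJ/s
Outlet flows (mol/s): A 1.9344, B 5.8656, C 5.8656
Sensible, products 25→107 °C: 155.25 kJ/s
Q = ΔH = 723.24 kJ/s = 723.24 kW
Heat supplied = 2603.7 MJ/h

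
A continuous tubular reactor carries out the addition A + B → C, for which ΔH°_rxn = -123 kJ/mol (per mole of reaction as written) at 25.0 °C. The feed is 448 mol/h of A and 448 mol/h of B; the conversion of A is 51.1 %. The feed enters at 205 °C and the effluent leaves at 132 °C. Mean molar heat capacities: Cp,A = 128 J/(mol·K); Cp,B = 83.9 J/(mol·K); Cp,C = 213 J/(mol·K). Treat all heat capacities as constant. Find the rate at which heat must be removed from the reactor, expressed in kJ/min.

Q_out = 584 kJ/min

Extent of reaction ξ = 0.511 × 448 = 228.93 mol/h
Reaction term: ξ·ΔH°_rxn = 228.93 × -123 = -28158 kJ/h
Sensible, feed 205→25 °C: -17088 kJ/h
Outlet flows (mol/h): A 219.07, B 219.07, C 228.93
Sensible, products 25→132 °C: 10185 kJ/h
Q = ΔH = -35061 kJ/h = -9.7392 kW
Heat removed = 584.35 kJ/min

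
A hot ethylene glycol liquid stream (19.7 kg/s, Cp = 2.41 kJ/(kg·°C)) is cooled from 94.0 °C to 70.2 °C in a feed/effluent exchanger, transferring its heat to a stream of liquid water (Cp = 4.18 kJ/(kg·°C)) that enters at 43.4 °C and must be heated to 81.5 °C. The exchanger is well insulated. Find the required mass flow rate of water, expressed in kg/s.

Heat released by hot stream: Q = 19.7 × 2.41 × (94.0 − 70.2) = 1130 kJ/s
Energy balance on cold side (adiabatic exchanger): Q = ṁ_c·Cp_c·(T_c,out − T_c,in)
ṁ_c = 1130 / [4.18 × (81.5 − 43.4)] = 7.0951 kg/s

ṁ_c = 7.10 kg/s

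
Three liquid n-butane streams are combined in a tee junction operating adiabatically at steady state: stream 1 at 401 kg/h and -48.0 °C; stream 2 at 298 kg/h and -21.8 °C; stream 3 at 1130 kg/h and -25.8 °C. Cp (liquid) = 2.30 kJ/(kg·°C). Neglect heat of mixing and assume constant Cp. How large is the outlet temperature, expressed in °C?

T_out = -30.0 °C

Energy balance with Q = 0: Σ ṁᵢCp,ᵢ(T_out − Tᵢ) = 0
T_out = Σ ṁᵢCp,ᵢTᵢ / Σ ṁᵢCp,ᵢ
      = -126270 / 4206.7 = -30.016 °C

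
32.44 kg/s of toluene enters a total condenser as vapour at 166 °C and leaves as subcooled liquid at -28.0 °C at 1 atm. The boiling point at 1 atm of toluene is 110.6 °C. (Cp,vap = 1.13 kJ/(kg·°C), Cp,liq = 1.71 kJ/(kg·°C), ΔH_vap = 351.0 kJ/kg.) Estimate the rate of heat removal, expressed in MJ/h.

vapour 166→110.6 °C: -62.602 kJ/kg
condensation at 110.6 °C: -351 kJ/kg
liquid 110.6→-28.0 °C: -237.01 kJ/kg
Δh = -62.602 + -351 + -237.01 = -650.61 kJ/kg
Q = ṁ·Δh = 32.44 kg/s × -650.61 kJ/kg = -21106 kJ/s
|Q| = 21106 kW = 75981 MJ/h

Q_c = 76000 MJ/h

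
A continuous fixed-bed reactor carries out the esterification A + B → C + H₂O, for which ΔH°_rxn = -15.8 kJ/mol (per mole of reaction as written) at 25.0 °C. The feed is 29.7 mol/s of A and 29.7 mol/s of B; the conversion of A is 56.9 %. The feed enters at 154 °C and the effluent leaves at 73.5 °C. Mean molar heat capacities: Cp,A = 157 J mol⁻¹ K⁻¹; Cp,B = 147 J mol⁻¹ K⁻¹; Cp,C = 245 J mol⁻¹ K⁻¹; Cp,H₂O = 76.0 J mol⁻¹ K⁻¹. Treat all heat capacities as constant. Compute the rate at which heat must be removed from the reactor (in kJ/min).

Q_out = 58800 kJ/min

Extent of reaction ξ = 0.569 × 29.7 = 16.899 mol/s
Reaction term: ξ·ΔH°_rxn = 16.899 × -15.8 = -267.01 kJ/s
Sensible, feed 154→25 °C: -1164.7 kJ/s
Outlet flows (mol/s): A 12.801, B 12.801, C 16.899, H₂O 16.899
Sensible, products 25→73.5 °C: 451.83 kJ/s
Q = ΔH = -979.89 kJ/s = -979.89 kW
Heat removed = 58794 kJ/min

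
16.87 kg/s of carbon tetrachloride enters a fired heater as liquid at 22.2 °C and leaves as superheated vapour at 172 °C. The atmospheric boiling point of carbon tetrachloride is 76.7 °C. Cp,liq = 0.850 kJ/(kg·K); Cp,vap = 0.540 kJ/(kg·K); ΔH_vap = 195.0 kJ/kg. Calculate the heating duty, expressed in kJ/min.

liquid 22.2→76.7 °C: 46.325 kJ/kg
vaporisation at 76.7 °C: 195 kJ/kg
vapour 76.7→172 °C: 51.462 kJ/kg
Δh = 46.325 + 195 + 51.462 = 292.79 kJ/kg
Q = ṁ·Δh = 16.87 kg/s × 292.79 kJ/kg = 4939.3 kJ/s
|Q| = 4939.3 kW = 296360 kJ/min

Q = 296000 kJ/min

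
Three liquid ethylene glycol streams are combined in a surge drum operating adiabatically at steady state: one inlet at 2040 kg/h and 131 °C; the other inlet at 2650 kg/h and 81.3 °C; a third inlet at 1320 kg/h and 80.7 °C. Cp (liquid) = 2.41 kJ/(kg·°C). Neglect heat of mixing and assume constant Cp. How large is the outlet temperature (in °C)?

No heat crosses the boundary, so H_out = H_in.
T_out = Σ ṁᵢCp,ᵢTᵢ / Σ ṁᵢCp,ᵢ
      = 1.42e+06 / 14484 = 98.038 °C

T_out = 98.0 °C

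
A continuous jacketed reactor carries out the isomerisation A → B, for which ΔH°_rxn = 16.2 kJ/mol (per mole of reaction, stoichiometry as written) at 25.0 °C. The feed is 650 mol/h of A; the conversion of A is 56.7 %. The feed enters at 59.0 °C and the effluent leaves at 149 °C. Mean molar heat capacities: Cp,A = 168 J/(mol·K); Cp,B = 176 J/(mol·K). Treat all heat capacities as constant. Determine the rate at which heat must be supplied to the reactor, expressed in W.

Q_in = 4490 W

Extent of reaction ξ = 0.567 × 650 = 368.55 mol/h
Reaction term: ξ·ΔH°_rxn = 368.55 × 16.2 = 5970.5 kJ/h
Sensible, feed 59.0→25 °C: -3712.8 kJ/h
Outlet flows (mol/h): A 281.45, B 368.55
Sensible, products 25→149 °C: 13906 kJ/h
Q = ΔH = 16164 kJ/h = 4.49 kW
Heat supplied = 4490 W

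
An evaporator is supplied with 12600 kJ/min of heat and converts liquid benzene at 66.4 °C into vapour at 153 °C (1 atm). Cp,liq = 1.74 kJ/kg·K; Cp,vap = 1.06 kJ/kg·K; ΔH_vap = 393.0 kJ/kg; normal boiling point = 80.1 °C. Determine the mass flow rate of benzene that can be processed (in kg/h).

Δh = 1.74×(80.1−66.4) + 393.0 + 1.06×(153−80.1) = 494.11 kJ/kg
Q = 12600 kJ/min = 210 kJ/s = 756000 kJ/h
ṁ = Q/Δh = 756000 / 494.11 = 1530 kg/h

ṁ = 1530 kg/h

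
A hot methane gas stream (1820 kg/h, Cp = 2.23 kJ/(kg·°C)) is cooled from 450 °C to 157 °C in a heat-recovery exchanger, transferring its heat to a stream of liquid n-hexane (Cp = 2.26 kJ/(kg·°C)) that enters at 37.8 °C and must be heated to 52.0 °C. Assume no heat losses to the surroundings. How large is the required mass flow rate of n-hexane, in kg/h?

ṁ_c = 37100 kg/h

Heat released by hot stream: Q = 1820 × 2.23 × (450 − 157) = 1.1892e+06 kJ/h
Energy balance on cold side (adiabatic exchanger): Q = ṁ_c·Cp_c·(T_c,out − T_c,in)
ṁ_c = 1.1892e+06 / [2.26 × (52.0 − 37.8)] = 37055 kg/h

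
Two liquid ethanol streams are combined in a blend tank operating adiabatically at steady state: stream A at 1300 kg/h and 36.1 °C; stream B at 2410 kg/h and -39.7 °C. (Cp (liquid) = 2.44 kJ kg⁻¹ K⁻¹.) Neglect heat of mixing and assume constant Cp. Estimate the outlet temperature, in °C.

T_out = -13.1 °C

Adiabatic, steady state ⇒ Σ ṁᵢCp,ᵢ(T_out − Tᵢ) = 0
Σ ṁᵢCp,ᵢTᵢ = 1300×2.44×36.1 + 2410×2.44×-39.7 = -118940
Σ ṁᵢCp,ᵢ = 1300×2.44 + 2410×2.44 = 9052.4
T_out = -118940 / 9052.4 = -13.139 °C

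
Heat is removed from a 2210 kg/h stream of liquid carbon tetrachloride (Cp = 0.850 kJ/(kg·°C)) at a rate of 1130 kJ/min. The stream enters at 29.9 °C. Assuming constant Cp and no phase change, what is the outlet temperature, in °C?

T_out = -6.19 °C

Q = 1130 kJ/min = 67800 kJ/h
ΔT = Q/(ṁ·Cp) = 67800/(2210×0.850) = 36.093 K
T_out = 29.9 − 36.093 = -6.1926 °C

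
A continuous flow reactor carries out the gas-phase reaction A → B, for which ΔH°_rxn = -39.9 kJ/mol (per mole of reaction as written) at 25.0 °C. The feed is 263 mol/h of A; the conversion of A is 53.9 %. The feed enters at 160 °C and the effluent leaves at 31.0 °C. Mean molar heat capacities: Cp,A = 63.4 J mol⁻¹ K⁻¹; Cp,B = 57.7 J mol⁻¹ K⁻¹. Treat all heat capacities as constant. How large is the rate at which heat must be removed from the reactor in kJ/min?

Q_out = 130 kJ/min

Extent of reaction ξ = 0.539 × 263 = 141.76 mol/h
Reaction term: ξ·ΔH°_rxn = 141.76 × -39.9 = -5656.1 kJ/h
Sensible, feed 160→25 °C: -2251 kJ/h
Outlet flows (mol/h): A 121.24, B 141.76
Sensible, products 25→31.0 °C: 95.197 kJ/h
Q = ΔH = -7811.9 kJ/h = -2.17 kW
Heat removed = 130.2 kJ/min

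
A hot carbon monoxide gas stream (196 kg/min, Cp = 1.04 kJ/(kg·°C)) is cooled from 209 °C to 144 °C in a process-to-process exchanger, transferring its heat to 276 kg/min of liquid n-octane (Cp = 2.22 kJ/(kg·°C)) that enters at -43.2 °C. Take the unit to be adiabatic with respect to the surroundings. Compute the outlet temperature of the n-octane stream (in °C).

T_c,out = -21.6 °C

Heat released by hot stream: Q = 196 × 1.04 × (209 − 144) = 13250 kJ/min
Energy balance on cold side (adiabatic exchanger): Q = ṁ_c·Cp_c·(T_c,out − T_c,in)
T_c,out = -43.2 + 13250/(276 × 2.22) = -21.576 °C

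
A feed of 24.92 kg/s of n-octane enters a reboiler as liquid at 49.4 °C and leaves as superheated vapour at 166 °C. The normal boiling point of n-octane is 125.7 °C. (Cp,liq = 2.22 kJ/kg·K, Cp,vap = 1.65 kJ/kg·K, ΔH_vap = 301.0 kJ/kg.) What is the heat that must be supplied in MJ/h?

Q = 48200 MJ/h

liquid 49.4→125.7 °C: 169.39 kJ/kg
vaporisation at 125.7 °C: 301 kJ/kg
vapour 125.7→166 °C: 66.495 kJ/kg
Δh = 169.39 + 301 + 66.495 = 536.88 kJ/kg
Q = ṁ·Δh = 24.92 kg/s × 536.88 kJ/kg = 13379 kJ/s
|Q| = 13379 kW = 48165 MJ/h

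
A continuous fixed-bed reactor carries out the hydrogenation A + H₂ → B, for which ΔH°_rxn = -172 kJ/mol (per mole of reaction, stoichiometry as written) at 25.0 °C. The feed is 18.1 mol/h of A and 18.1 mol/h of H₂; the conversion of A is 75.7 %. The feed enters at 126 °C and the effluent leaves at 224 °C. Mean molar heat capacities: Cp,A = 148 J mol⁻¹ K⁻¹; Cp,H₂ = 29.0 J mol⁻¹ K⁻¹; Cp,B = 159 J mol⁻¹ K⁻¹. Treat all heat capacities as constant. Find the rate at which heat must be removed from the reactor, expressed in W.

Q_out = 581 W

Extent of reaction ξ = 0.757 × 18.1 = 13.702 mol/h
Reaction term: ξ·ΔH°_rxn = 13.702 × -172 = -2356.7 kJ/h
Sensible, feed 126→25 °C: -323.57 kJ/h
Outlet flows (mol/h): A 4.3983, H₂ 4.3983, B 13.702
Sensible, products 25→224 °C: 588.46 kJ/h
Q = ΔH = -2091.8 kJ/h = -0.58106 kW
Heat removed = 581.06 W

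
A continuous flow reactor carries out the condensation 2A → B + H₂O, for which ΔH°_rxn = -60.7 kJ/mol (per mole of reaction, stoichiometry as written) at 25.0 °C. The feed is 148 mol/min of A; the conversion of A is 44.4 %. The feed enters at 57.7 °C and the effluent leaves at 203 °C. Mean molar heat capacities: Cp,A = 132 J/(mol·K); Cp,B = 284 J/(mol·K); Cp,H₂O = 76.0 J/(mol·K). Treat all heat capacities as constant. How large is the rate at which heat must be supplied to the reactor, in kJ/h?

Extent of reaction ξ = 0.444 × 148 / 2 = 32.856 mol/min
Reaction term: ξ·ΔH°_rxn = 32.856 × -60.7 = -1994.4 kJ/min
Sensible, feed 57.7→25 °C: -638.83 kJ/min
Outlet flows (mol/min): A 82.288, B 32.856, H₂O 32.856
Sensible, products 25→203 °C: 4038.9 kJ/min
Q = ΔH = 1405.7 kJ/min = 23.428 kW
Heat supplied = 84340 kJ/h

Q_in = 84300 kJ/h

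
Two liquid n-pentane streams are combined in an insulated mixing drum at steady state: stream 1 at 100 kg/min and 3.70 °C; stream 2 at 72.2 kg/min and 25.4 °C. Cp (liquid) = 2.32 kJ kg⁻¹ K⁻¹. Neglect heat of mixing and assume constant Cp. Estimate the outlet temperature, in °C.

Energy balance with Q = 0: Σ ṁᵢCp,ᵢ(T_out − Tᵢ) = 0
T_out = Σ ṁᵢCp,ᵢTᵢ / Σ ṁᵢCp,ᵢ
      = 5113 / 399.5 = 12.798 °C

T_out = 12.8 °C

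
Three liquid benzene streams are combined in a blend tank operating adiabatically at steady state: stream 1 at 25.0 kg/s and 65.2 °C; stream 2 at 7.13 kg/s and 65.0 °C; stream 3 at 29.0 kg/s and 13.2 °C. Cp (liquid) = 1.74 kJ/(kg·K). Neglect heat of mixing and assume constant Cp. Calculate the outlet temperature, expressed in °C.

Adiabatic, steady state ⇒ Σ ṁᵢCp,ᵢ(T_out − Tᵢ) = 0
Σ ṁᵢCp,ᵢTᵢ = 25.0×1.74×65.2 + 7.13×1.74×65.0 + 29.0×1.74×13.2 = 4308.7
Σ ṁᵢCp,ᵢ = 25.0×1.74 + 7.13×1.74 + 29.0×1.74 = 106.37
T_out = 4308.7 / 106.37 = 40.508 °C

T_out = 40.5 °C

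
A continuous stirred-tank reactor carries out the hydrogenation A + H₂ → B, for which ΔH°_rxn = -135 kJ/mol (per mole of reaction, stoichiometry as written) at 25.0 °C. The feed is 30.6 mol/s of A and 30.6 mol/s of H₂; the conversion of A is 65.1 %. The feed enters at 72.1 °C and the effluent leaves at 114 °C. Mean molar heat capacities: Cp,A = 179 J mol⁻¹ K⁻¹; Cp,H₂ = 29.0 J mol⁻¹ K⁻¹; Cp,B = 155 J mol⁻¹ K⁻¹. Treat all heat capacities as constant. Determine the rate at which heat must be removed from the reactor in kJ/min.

Q_out = 151000 kJ/min

Extent of reaction ξ = 0.651 × 30.6 = 19.921 mol/s
Reaction term: ξ·ΔH°_rxn = 19.921 × -135 = -2689.3 kJ/s
Sensible, feed 72.1→25 °C: -299.78 kJ/s
Outlet flows (mol/s): A 10.679, H₂ 10.679, B 19.921
Sensible, products 25→114 °C: 472.5 kJ/s
Q = ΔH = -2516.6 kJ/s = -2516.6 kW
Heat removed = 150990 kJ/min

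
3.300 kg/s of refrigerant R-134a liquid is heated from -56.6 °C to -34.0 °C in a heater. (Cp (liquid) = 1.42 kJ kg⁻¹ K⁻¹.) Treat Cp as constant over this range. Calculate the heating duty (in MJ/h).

Q = 381 MJ/h

Q = ṁ·Cp·ΔT = 3.300 × 1.42 × (-34.0 − -56.6) = 105.9 kJ/s
Heating duty = 381.25 MJ/h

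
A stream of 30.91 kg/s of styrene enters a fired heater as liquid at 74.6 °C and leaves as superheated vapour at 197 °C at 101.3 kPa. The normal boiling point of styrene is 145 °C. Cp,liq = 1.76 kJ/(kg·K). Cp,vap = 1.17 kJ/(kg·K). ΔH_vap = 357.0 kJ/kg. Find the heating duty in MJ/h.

liquid 74.6→145 °C: 123.9 kJ/kg
vaporisation at 145 °C: 357 kJ/kg
vapour 145→197 °C: 60.84 kJ/kg
Δh = 123.9 + 357 + 60.84 = 541.74 kJ/kg
Q = ṁ·Δh = 30.91 kg/s × 541.74 kJ/kg = 16745 kJ/s
|Q| = 16745 kW = 60283 MJ/h

Q = 60300 MJ/h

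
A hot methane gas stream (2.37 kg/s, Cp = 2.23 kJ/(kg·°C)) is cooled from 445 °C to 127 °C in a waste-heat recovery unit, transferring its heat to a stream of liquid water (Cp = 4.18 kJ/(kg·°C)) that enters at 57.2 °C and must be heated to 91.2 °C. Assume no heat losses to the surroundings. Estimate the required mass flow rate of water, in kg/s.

ṁ_c = 11.8 kg/s

Heat released by hot stream: Q = 2.37 × 2.23 × (445 − 127) = 1680.7 kJ/s
Energy balance on cold side (adiabatic exchanger): Q = ṁ_c·Cp_c·(T_c,out − T_c,in)
ṁ_c = 1680.7 / [4.18 × (91.2 − 57.2)] = 11.826 kg/s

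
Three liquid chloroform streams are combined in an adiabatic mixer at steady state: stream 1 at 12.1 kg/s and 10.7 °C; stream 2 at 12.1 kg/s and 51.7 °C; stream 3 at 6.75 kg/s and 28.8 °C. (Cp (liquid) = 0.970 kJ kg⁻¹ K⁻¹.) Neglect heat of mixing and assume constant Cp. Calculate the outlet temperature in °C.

T_out = 30.7 °C

Adiabatic, steady state ⇒ Σ ṁᵢCp,ᵢ(T_out − Tᵢ) = 0
Σ ṁᵢCp,ᵢTᵢ = 12.1×0.970×10.7 + 12.1×0.970×51.7 + 6.75×0.970×28.8 = 920.96
Σ ṁᵢCp,ᵢ = 12.1×0.970 + 12.1×0.970 + 6.75×0.970 = 30.021
T_out = 920.96 / 30.021 = 30.677 °C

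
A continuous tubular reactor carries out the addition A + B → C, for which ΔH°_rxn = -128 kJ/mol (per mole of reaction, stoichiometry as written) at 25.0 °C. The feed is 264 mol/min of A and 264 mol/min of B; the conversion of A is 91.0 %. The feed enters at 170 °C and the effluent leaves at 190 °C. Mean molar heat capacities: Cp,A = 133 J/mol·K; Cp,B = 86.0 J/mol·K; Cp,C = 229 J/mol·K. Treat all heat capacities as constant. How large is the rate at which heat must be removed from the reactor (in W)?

Q_out = 487000 W

Extent of reaction ξ = 0.910 × 264 = 240.24 mol/min
Reaction term: ξ·ΔH°_rxn = 240.24 × -128 = -30751 kJ/min
Sensible, feed 170→25 °C: -8383.3 kJ/min
Outlet flows (mol/min): A 23.76, B 23.76, C 240.24
Sensible, products 25→190 °C: 9936 kJ/min
Q = ΔH = -29198 kJ/min = -486.63 kW
Heat removed = 486630 W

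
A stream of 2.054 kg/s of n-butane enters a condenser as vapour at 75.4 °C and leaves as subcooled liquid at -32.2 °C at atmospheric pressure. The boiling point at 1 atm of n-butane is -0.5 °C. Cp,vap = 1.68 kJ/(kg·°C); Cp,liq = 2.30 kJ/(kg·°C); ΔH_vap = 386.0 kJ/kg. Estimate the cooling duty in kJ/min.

Q_c = 72300 kJ/min

vapour 75.4→-0.5 °C: -127.51 kJ/kg
condensation at -0.5 °C: -386 kJ/kg
liquid -0.5→-32.2 °C: -72.91 kJ/kg
Δh = -127.51 + -386 + -72.91 = -586.42 kJ/kg
Q = ṁ·Δh = 2.054 kg/s × -586.42 kJ/kg = -1204.5 kJ/s
|Q| = 1204.5 kW = 72271 kJ/min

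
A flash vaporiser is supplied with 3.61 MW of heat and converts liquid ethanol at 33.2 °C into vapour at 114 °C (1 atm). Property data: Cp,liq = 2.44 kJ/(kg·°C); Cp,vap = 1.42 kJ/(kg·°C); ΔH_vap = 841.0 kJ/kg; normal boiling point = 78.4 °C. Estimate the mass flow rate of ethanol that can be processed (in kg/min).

ṁ = 216 kg/min

Δh = 2.44×(78.4−33.2) + 841.0 + 1.42×(114−78.4) = 1001.8 kJ/kg
Q = 3.61 MW = 3610 kJ/s = 216600 kJ/min
ṁ = Q/Δh = 216600 / 1001.8 = 216.2 kg/min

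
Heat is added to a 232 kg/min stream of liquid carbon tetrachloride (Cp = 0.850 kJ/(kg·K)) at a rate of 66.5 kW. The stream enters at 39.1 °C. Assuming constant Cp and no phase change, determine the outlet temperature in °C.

Q = 66.5 kW = 3990 kJ/min
ΔT = Q/(ṁ·Cp) = 3990/(232×0.850) = 20.233 K
T_out = 39.1 + 20.233 = 59.333 °C

T_out = 59.3 °C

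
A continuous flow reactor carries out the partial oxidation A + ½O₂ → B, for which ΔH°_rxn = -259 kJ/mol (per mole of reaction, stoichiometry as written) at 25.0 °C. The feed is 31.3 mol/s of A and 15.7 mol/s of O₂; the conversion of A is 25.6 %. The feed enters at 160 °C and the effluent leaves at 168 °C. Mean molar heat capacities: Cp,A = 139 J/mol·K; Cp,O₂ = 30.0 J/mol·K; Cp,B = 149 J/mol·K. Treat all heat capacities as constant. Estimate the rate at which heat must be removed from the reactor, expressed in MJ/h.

Q_out = 7350 MJ/h

Extent of reaction ξ = 0.256 × 31.3 = 8.0128 mol/s
Reaction term: ξ·ΔH°_rxn = 8.0128 × -259 = -2075.3 kJ/s
Sensible, feed 160→25 °C: -650.93 kJ/s
Outlet flows (mol/s): A 23.287, O₂ 11.694, B 8.0128
Sensible, products 25→168 °C: 683.77 kJ/s
Q = ΔH = -2042.5 kJ/s = -2042.5 kW
Heat removed = 7352.9 MJ/h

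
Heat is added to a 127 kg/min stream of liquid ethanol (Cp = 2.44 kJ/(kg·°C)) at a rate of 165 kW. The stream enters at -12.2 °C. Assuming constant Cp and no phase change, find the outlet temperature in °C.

Q = 165 kW = 9900 kJ/min
ΔT = Q/(ṁ·Cp) = 9900/(127×2.44) = 31.948 K
T_out = -12.2 + 31.948 = 19.748 °C

T_out = 19.7 °C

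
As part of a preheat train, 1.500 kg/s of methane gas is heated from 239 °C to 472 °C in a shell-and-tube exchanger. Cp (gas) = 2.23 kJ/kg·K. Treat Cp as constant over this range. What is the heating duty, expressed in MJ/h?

Q = ṁ·Cp·ΔT = 1.500 × 2.23 × (472 − 239) = 779.38 kJ/s
Heating duty = 2805.8 MJ/h

Q = 2810 MJ/h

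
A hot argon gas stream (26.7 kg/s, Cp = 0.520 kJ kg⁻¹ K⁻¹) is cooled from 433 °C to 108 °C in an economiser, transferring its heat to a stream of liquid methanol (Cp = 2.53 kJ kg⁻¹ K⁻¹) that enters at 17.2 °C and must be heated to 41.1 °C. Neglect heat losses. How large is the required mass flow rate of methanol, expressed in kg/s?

Heat released by hot stream: Q = 26.7 × 0.520 × (433 − 108) = 4512.3 kJ/s
Energy balance on cold side (adiabatic exchanger): Q = ṁ_c·Cp_c·(T_c,out − T_c,in)
ṁ_c = 4512.3 / [2.53 × (41.1 − 17.2)] = 74.624 kg/s

ṁ_c = 74.6 kg/s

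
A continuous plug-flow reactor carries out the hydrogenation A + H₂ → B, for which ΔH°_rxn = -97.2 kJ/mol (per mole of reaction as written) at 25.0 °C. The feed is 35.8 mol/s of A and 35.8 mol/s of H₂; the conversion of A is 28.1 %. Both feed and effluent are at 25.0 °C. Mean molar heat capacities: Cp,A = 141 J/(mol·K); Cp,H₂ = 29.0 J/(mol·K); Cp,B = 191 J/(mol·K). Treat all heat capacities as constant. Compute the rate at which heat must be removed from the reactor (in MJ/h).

Extent of reaction ξ = 0.281 × 35.8 = 10.06 mol/s
Reaction term: ξ·ΔH°_rxn = 10.06 × -97.2 = -977.81 kJ/s
Q = ΔH = -977.81 kJ/s = -977.81 kW
Heat removed = 3520.1 MJ/h

Q_out = 3520 MJ/h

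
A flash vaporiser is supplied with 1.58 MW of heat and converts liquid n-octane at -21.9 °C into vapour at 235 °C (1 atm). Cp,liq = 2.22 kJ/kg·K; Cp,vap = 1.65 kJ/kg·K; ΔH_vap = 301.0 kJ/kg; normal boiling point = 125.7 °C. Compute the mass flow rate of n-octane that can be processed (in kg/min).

ṁ = 117 kg/min

Δh = 2.22×(125.7−-21.9) + 301.0 + 1.65×(235−125.7) = 809.02 kJ/kg
Q = 1.58 MW = 1580 kJ/s = 94800 kJ/min
ṁ = Q/Δh = 94800 / 809.02 = 117.18 kg/min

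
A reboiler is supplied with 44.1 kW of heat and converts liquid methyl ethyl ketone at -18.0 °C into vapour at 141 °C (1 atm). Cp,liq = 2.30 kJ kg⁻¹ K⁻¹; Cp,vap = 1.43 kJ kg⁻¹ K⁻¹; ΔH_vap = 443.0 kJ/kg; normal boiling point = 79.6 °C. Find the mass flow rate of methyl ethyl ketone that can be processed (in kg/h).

ṁ = 210 kg/h

Δh = 2.30×(79.6−-18.0) + 443.0 + 1.43×(141−79.6) = 755.28 kJ/kg
Q = 44.1 kW = 44.1 kJ/s = 158760 kJ/h
ṁ = Q/Δh = 158760 / 755.28 = 210.2 kg/h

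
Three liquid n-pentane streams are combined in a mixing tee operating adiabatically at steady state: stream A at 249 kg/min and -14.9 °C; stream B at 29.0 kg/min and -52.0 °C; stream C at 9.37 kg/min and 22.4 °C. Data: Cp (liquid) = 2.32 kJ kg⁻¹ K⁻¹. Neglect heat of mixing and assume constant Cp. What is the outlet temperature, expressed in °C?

T_out = -17.4 °C

No heat crosses the boundary, so H_out = H_in.
Σ ṁᵢCp,ᵢTᵢ = 249×2.32×-14.9 + 29.0×2.32×-52.0 + 9.37×2.32×22.4 = -11619
Σ ṁᵢCp,ᵢ = 249×2.32 + 29.0×2.32 + 9.37×2.32 = 666.7
T_out = -11619 / 666.7 = -17.428 °C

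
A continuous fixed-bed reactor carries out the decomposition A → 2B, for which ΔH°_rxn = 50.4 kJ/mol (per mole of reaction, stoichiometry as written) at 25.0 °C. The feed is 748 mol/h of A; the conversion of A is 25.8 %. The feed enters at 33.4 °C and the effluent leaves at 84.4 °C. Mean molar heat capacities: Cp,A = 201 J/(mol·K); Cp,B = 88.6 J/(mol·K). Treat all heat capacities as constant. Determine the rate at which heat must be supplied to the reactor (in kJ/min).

Extent of reaction ξ = 0.258 × 748 = 192.98 mol/h
Reaction term: ξ·ΔH°_rxn = 192.98 × 50.4 = 9726.4 kJ/h
Sensible, feed 33.4→25 °C: -1262.9 kJ/h
Outlet flows (mol/h): A 555.02, B 385.97
Sensible, products 25→84.4 °C: 8657.8 kJ/h
Q = ΔH = 17121 kJ/h = 4.7559 kW
Heat supplied = 285.36 kJ/min

Q_in = 285 kJ/min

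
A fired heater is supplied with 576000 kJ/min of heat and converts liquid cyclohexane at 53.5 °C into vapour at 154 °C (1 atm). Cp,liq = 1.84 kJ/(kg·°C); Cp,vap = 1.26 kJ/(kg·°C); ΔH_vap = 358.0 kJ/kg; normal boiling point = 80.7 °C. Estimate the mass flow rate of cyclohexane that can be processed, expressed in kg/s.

ṁ = 19.2 kg/s

Δh = 1.84×(80.7−53.5) + 358.0 + 1.26×(154−80.7) = 500.41 kJ/kg
Q = 576000 kJ/min = 9600 kJ/s = 9600 kJ/s
ṁ = Q/Δh = 9600 / 500.41 = 19.184 kg/s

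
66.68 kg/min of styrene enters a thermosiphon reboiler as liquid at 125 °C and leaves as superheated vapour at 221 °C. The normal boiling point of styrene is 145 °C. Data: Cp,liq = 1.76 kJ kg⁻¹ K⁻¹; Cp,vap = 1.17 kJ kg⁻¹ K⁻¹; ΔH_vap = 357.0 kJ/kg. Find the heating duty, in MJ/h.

liquid 125→145 °C: 35.2 kJ/kg
vaporisation at 145 °C: 357 kJ/kg
vapour 145→221 °C: 88.92 kJ/kg
Δh = 35.2 + 357 + 88.92 = 481.12 kJ/kg
Q = ṁ·Δh = 66.68 kg/min × 481.12 kJ/kg = 32081 kJ/min
|Q| = 534.68 kW = 1924.9 MJ/h

Q = 1920 MJ/h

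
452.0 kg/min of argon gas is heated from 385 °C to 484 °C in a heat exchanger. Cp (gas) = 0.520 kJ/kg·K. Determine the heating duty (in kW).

Q = 388 kW

Q = ṁ·Cp·ΔT = 452.0 × 0.520 × (484 − 385) = 23269 kJ/min
Converting: 23269 / 60 s = 387.82 kW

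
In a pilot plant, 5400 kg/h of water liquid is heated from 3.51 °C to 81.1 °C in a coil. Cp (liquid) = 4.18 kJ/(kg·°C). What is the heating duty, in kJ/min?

Q = ṁ·Cp·ΔT = 5400 × 4.18 × (81.1 − 3.51) = 1.7514e+06 kJ/h
Converting: 1.7514e+06 / 3600 s = 486.49 kW
Heating duty = 29189 kJ/min

Q = 29200 kJ/min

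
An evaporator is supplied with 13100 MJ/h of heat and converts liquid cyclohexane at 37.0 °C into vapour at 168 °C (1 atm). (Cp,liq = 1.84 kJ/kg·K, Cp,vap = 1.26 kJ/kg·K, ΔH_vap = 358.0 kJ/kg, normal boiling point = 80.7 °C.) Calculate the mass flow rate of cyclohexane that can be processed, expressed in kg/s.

Δh = 1.84×(80.7−37.0) + 358.0 + 1.26×(168−80.7) = 548.41 kJ/kg
Q = 13100 MJ/h = 3638.9 kJ/s = 3638.9 kJ/s
ṁ = Q/Δh = 3638.9 / 548.41 = 6.6354 kg/s

ṁ = 6.64 kg/s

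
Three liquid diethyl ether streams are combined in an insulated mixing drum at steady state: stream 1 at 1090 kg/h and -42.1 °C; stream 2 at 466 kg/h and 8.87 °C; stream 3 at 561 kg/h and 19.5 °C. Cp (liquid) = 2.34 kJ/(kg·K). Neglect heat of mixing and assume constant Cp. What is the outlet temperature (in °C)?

T_out = -14.6 °C

Adiabatic, steady state ⇒ Σ ṁᵢCp,ᵢ(T_out − Tᵢ) = 0
T_out = Σ ṁᵢCp,ᵢTᵢ / Σ ṁᵢCp,ᵢ
      = -72110 / 4953.8 = -14.556 °C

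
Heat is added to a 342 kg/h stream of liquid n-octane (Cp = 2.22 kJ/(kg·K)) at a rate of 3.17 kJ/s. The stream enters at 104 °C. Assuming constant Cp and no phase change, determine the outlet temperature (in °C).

Q = 3.17 kJ/s = 11412 kJ/h
ΔT = Q/(ṁ·Cp) = 11412/(342×2.22) = 15.031 K
T_out = 104 + 15.031 = 119.03 °C

T_out = 119 °C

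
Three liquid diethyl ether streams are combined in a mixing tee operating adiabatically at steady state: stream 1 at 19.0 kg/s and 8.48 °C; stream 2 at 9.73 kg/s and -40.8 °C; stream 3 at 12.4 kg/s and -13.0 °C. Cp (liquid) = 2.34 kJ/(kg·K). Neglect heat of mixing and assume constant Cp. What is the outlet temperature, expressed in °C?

T_out = -9.65 °C

Energy balance with Q = 0: Σ ṁᵢCp,ᵢ(T_out − Tᵢ) = 0
T_out = Σ ṁᵢCp,ᵢTᵢ / Σ ṁᵢCp,ᵢ
      = -929.13 / 96.244 = -9.6539 °C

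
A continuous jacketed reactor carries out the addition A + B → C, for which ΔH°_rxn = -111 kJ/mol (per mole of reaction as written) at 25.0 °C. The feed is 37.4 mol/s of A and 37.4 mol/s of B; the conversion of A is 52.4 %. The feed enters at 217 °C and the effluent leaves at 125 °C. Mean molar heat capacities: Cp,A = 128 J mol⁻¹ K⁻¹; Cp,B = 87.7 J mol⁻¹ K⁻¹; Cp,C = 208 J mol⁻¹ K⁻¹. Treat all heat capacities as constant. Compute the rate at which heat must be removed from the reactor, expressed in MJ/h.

Extent of reaction ξ = 0.524 × 37.4 = 19.598 mol/s
Reaction term: ξ·ΔH°_rxn = 19.598 × -111 = -2175.3 kJ/s
Sensible, feed 217→25 °C: -1548.9 kJ/s
Outlet flows (mol/s): A 17.802, B 17.802, C 19.598
Sensible, products 25→125 °C: 791.63 kJ/s
Q = ΔH = -2932.6 kJ/s = -2932.6 kW
Heat removed = 10557 MJ/h

Q_out = 10600 MJ/h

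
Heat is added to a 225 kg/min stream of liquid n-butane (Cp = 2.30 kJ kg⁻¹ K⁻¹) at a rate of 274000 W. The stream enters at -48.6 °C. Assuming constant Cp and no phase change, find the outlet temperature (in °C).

Q = 274000 W = 16440 kJ/min
ΔT = Q/(ṁ·Cp) = 16440/(225×2.30) = 31.768 K
T_out = -48.6 + 31.768 = -16.832 °C

T_out = -16.8 °C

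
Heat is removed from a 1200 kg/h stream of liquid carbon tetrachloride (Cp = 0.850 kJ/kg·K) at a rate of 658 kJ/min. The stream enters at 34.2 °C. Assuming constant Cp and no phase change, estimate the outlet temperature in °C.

T_out = -4.51 °C

Q = 658 kJ/min = 39480 kJ/h
ΔT = Q/(ṁ·Cp) = 39480/(1200×0.850) = 38.706 K
T_out = 34.2 − 38.706 = -4.5059 °C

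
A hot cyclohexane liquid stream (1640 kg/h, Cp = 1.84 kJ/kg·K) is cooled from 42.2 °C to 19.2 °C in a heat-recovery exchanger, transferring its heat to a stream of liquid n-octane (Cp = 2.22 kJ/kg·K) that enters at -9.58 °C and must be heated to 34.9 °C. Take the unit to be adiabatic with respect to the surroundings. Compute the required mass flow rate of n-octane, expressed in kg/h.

ṁ_c = 703 kg/h

Heat released by hot stream: Q = 1640 × 1.84 × (42.2 − 19.2) = 69405 kJ/h
Energy balance on cold side (adiabatic exchanger): Q = ṁ_c·Cp_c·(T_c,out − T_c,in)
ṁ_c = 69405 / [2.22 × (34.9 − -9.58)] = 702.86 kg/h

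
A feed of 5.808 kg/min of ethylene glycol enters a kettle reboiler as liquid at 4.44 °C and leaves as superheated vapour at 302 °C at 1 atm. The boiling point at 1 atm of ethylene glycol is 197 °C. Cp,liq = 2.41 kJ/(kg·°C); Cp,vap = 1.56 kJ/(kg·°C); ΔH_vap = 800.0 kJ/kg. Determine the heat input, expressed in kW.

Q = 138 kW

liquid 4.44→197 °C: 464.07 kJ/kg
vaporisation at 197 °C: 800 kJ/kg
vapour 197→302 °C: 163.8 kJ/kg
Δh = 464.07 + 800 + 163.8 = 1427.9 kJ/kg
Q = ṁ·Δh = 5.808 kg/min × 1427.9 kJ/kg = 8293.1 kJ/min
|Q| = 138.22 kW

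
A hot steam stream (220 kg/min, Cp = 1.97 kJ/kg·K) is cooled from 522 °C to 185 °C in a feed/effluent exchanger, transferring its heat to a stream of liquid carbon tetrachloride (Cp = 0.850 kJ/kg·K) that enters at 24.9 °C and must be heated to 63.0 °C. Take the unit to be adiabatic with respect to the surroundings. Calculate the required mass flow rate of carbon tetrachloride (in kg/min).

Heat released by hot stream: Q = 220 × 1.97 × (522 − 185) = 146060 kJ/min
Energy balance on cold side (adiabatic exchanger): Q = ṁ_c·Cp_c·(T_c,out − T_c,in)
ṁ_c = 146060 / [0.850 × (63.0 − 24.9)] = 4510 kg/min

ṁ_c = 4510 kg/min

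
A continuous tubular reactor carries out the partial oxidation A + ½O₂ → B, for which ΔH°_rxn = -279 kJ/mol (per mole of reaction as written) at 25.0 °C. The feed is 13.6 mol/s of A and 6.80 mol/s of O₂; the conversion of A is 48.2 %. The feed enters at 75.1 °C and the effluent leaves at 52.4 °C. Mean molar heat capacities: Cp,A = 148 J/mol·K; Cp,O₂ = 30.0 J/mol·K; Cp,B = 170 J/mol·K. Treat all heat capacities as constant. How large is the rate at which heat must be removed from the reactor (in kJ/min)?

Extent of reaction ξ = 0.482 × 13.6 = 6.5552 mol/s
Reaction term: ξ·ΔH°_rxn = 6.5552 × -279 = -1828.9 kJ/s
Sensible, feed 75.1→25 °C: -111.06 kJ/s
Outlet flows (mol/s): A 7.0448, O₂ 3.5224, B 6.5552
Sensible, products 25→52.4 °C: 61.998 kJ/s
Q = ΔH = -1878 kJ/s = -1878 kW
Heat removed = 112680 kJ/min

Q_out = 113000 kJ/min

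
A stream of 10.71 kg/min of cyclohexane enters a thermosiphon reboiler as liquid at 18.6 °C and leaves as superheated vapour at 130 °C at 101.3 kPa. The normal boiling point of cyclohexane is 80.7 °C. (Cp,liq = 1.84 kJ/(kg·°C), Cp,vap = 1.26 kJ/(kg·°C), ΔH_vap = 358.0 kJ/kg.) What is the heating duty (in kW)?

liquid 18.6→80.7 °C: 114.26 kJ/kg
vaporisation at 80.7 °C: 358 kJ/kg
vapour 80.7→130 °C: 62.118 kJ/kg
Δh = 114.26 + 358 + 62.118 = 534.38 kJ/kg
Q = ṁ·Δh = 10.71 kg/min × 534.38 kJ/kg = 5723.2 kJ/min
|Q| = 95.387 kW

Q = 95.4 kW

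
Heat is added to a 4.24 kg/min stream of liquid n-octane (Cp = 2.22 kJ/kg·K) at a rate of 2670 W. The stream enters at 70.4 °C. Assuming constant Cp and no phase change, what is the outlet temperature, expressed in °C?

Q = 2670 W = 160.2 kJ/min
ΔT = Q/(ṁ·Cp) = 160.2/(4.24×2.22) = 17.019 K
T_out = 70.4 + 17.019 = 87.419 °C

T_out = 87.4 °C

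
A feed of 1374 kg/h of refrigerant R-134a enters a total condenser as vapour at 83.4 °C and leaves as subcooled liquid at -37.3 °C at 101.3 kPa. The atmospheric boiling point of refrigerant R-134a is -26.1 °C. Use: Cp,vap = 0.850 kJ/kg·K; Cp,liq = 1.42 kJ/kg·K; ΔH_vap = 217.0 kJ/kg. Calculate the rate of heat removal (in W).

Q_c = 124000 W

vapour 83.4→-26.1 °C: -93.075 kJ/kg
condensation at -26.1 °C: -217 kJ/kg
liquid -26.1→-37.3 °C: -15.904 kJ/kg
Δh = -93.075 + -217 + -15.904 = -325.98 kJ/kg
Q = ṁ·Δh = 1374 kg/h × -325.98 kJ/kg = -447900 kJ/h
|Q| = 124.42 kW = 124420 W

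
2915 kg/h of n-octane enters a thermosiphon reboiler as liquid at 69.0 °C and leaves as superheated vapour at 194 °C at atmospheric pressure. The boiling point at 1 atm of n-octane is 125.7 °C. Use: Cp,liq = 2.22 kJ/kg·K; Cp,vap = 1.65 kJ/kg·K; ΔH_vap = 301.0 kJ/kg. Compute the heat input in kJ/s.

Q = 437 kJ/s

liquid 69.0→125.7 °C: 125.87 kJ/kg
vaporisation at 125.7 °C: 301 kJ/kg
vapour 125.7→194 °C: 112.69 kJ/kg
Δh = 125.87 + 301 + 112.69 = 539.57 kJ/kg
Q = ṁ·Δh = 2915 kg/h × 539.57 kJ/kg = 1.5728e+06 kJ/h
|Q| = 436.9 kW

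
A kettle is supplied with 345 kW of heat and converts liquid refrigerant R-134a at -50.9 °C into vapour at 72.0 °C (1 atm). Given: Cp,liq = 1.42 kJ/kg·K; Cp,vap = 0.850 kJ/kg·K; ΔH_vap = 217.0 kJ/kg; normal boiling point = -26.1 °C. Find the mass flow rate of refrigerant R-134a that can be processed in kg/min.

ṁ = 61.7 kg/min

Δh = 1.42×(-26.1−-50.9) + 217.0 + 0.850×(72.0−-26.1) = 335.6 kJ/kg
Q = 345 kW = 345 kJ/s = 20700 kJ/min
ṁ = Q/Δh = 20700 / 335.6 = 61.68 kg/min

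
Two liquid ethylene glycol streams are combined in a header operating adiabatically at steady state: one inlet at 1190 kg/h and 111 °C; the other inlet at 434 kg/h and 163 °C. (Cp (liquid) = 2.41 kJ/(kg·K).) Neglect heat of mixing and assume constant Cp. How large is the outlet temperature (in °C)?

Energy balance with Q = 0: Σ ṁᵢCp,ᵢ(T_out − Tᵢ) = 0
Σ ṁᵢCp,ᵢTᵢ = 1190×2.41×111 + 434×2.41×163 = 488830
Σ ṁᵢCp,ᵢ = 1190×2.41 + 434×2.41 = 3913.8
T_out = 488830 / 3913.8 = 124.9 °C

T_out = 125 °C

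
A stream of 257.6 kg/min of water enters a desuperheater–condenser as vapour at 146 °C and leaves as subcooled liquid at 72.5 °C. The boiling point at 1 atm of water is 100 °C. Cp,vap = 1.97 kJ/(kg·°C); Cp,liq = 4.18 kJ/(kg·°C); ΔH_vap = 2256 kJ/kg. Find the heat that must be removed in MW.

vapour 146→100 °C: -90.62 kJ/kg
condensation at 100 °C: -2256 kJ/kg
liquid 100→72.5 °C: -114.95 kJ/kg
Δh = -90.62 + -2256 + -114.95 = -2461.6 kJ/kg
Q = ṁ·Δh = 257.6 kg/min × -2461.6 kJ/kg = -634100 kJ/min
|Q| = 10568 kW = 10.568 MW

Q_c = 10.6 MW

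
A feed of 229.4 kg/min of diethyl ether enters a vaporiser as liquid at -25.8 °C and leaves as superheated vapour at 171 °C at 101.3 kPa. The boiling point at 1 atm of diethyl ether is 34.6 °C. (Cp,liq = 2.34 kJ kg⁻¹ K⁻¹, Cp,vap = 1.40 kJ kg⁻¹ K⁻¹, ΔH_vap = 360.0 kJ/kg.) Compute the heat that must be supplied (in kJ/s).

Q = 2650 kJ/s

liquid -25.8→34.6 °C: 141.34 kJ/kg
vaporisation at 34.6 °C: 360 kJ/kg
vapour 34.6→171 °C: 190.96 kJ/kg
Δh = 141.34 + 360 + 190.96 = 692.3 kJ/kg
Q = ṁ·Δh = 229.4 kg/min × 692.3 kJ/kg = 158810 kJ/min
|Q| = 2646.9 kW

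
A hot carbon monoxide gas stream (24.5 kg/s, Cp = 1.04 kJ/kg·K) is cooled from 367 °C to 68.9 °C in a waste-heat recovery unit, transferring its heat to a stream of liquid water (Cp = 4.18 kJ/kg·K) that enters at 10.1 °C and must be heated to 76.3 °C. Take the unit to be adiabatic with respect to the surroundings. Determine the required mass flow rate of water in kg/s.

ṁ_c = 27.4 kg/s

Heat released by hot stream: Q = 24.5 × 1.04 × (367 − 68.9) = 7595.6 kJ/s
Energy balance on cold side (adiabatic exchanger): Q = ṁ_c·Cp_c·(T_c,out − T_c,in)
ṁ_c = 7595.6 / [4.18 × (76.3 − 10.1)] = 27.449 kg/s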